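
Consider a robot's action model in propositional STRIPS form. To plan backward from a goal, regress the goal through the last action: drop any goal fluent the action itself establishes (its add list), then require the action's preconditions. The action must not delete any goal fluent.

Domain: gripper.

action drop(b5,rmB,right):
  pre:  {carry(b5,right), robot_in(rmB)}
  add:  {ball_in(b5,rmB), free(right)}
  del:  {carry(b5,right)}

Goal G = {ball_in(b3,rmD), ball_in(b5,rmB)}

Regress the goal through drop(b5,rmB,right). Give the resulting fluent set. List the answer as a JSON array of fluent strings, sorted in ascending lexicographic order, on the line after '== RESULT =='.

Regress:
  G ∩ del = {}  (empty — regression defined)
  G \ add = {ball_in(b3,rmD), ball_in(b5,rmB)} \ {ball_in(b5,rmB), free(right)} = {ball_in(b3,rmD)}
  ∪ pre   = {ball_in(b3,rmD)} ∪ {carry(b5,right), robot_in(rmB)}
          = {ball_in(b3,rmD), carry(b5,right), robot_in(rmB)}

== RESULT ==
["ball_in(b3,rmD)", "carry(b5,right)", "robot_in(rmB)"]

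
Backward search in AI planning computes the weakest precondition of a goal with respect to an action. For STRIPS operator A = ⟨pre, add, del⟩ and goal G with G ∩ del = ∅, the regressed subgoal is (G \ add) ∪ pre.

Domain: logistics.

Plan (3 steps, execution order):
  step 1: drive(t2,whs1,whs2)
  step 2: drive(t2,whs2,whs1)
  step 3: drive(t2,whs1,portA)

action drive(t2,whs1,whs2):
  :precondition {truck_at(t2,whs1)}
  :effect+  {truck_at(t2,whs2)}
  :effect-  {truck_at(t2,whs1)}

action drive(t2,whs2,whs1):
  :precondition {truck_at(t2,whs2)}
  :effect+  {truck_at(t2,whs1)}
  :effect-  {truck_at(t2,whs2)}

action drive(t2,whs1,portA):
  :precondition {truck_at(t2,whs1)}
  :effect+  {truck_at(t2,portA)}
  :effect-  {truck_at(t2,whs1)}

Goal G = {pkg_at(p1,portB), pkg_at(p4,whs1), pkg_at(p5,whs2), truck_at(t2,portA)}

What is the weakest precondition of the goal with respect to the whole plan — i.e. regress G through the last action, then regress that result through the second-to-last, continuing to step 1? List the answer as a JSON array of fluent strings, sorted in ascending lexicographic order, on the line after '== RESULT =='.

Regress step by step:
  through step 3 (drive(t2,whs1,portA)): drop {truck_at(t2,portA)}, keep {pkg_at(p1,portB), pkg_at(p4,whs1), pkg_at(p5,whs2)}, require {truck_at(t2,whs1)}
    → {pkg_at(p1,portB), pkg_at(p4,whs1), pkg_at(p5,whs2), truck_at(t2,whs1)}
  through step 2 (drive(t2,whs2,whs1)): drop {truck_at(t2,whs1)}, keep {pkg_at(p1,portB), pkg_at(p4,whs1), pkg_at(p5,whs2)}, require {truck_at(t2,whs2)}
    → {pkg_at(p1,portB), pkg_at(p4,whs1), pkg_at(p5,whs2), truck_at(t2,whs2)}
  through step 1 (drive(t2,whs1,whs2)): drop {truck_at(t2,whs2)}, keep {pkg_at(p1,portB), pkg_at(p4,whs1), pkg_at(p5,whs2)}, require {truck_at(t2,whs1)}
    → {pkg_at(p1,portB), pkg_at(p4,whs1), pkg_at(p5,whs2), truck_at(t2,whs1)}

== RESULT ==
["pkg_at(p1,portB)", "pkg_at(p4,whs1)", "pkg_at(p5,whs2)", "truck_at(t2,whs1)"]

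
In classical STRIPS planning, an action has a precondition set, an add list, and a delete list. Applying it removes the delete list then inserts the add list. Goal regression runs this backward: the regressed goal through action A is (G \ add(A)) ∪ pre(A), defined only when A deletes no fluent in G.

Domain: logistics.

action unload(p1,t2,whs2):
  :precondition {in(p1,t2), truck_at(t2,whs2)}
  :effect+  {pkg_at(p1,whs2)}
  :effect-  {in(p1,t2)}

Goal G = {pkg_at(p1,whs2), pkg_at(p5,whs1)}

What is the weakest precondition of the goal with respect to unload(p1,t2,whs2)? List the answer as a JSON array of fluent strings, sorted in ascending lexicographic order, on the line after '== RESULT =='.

Compute (G \ add) ∪ pre:
  G ∩ del = {}  (empty — regression defined)
  G \ add = {pkg_at(p1,whs2), pkg_at(p5,whs1)} \ {pkg_at(p1,whs2)} = {pkg_at(p5,whs1)}
  ∪ pre   = {pkg_at(p5,whs1)} ∪ {in(p1,t2), truck_at(t2,whs2)}
          = {in(p1,t2), pkg_at(p5,whs1), truck_at(t2,whs2)}

== RESULT ==
["in(p1,t2)", "pkg_at(p5,whs1)", "truck_at(t2,whs2)"]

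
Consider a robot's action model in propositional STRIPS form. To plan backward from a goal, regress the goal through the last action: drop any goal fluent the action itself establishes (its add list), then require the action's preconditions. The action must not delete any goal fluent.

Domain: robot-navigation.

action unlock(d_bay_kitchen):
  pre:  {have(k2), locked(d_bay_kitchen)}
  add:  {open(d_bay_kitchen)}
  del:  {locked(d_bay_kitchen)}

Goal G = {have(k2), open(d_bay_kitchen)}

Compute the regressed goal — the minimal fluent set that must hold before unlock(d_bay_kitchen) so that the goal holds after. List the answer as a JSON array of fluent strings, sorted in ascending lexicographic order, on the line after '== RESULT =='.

Compute (G \ add) ∪ pre:
  G ∩ del = {}  (empty — regression defined)
  G \ add = {have(k2), open(d_bay_kitchen)} \ {open(d_bay_kitchen)} = {have(k2)}
  ∪ pre   = {have(k2)} ∪ {have(k2), locked(d_bay_kitchen)}
          = {have(k2), locked(d_bay_kitchen)}

== RESULT ==
["have(k2)", "locked(d_bay_kitchen)"]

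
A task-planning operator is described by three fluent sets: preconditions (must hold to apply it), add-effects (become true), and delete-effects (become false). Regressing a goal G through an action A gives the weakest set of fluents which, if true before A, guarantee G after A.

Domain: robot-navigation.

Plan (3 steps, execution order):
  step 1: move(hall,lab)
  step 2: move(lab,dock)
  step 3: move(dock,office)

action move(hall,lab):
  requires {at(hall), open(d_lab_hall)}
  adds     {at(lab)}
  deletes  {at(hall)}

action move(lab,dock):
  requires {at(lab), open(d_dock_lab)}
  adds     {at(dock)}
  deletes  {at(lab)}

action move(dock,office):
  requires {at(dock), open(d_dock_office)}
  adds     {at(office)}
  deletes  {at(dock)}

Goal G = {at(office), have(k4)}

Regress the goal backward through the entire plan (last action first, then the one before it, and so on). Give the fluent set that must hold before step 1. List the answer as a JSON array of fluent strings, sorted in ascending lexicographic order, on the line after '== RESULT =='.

Work backward from the goal:
  through step 3 (move(dock,office)): drop {at(office)}, keep {have(k4)}, require {at(dock), open(d_dock_office)}
    → {at(dock), have(k4), open(d_dock_office)}
  through step 2 (move(lab,dock)): drop {at(dock)}, keep {have(k4), open(d_dock_office)}, require {at(lab), open(d_dock_lab)}
    → {at(lab), have(k4), open(d_dock_lab), open(d_dock_office)}
  through step 1 (move(hall,lab)): drop {at(lab)}, keep {have(k4), open(d_dock_lab), open(d_dock_office)}, require {at(hall), open(d_lab_hall)}
    → {at(hall), have(k4), open(d_dock_lab), open(d_dock_office), open(d_lab_hall)}

== RESULT ==
["at(hall)", "have(k4)", "open(d_dock_lab)", "open(d_dock_office)", "open(d_lab_hall)"]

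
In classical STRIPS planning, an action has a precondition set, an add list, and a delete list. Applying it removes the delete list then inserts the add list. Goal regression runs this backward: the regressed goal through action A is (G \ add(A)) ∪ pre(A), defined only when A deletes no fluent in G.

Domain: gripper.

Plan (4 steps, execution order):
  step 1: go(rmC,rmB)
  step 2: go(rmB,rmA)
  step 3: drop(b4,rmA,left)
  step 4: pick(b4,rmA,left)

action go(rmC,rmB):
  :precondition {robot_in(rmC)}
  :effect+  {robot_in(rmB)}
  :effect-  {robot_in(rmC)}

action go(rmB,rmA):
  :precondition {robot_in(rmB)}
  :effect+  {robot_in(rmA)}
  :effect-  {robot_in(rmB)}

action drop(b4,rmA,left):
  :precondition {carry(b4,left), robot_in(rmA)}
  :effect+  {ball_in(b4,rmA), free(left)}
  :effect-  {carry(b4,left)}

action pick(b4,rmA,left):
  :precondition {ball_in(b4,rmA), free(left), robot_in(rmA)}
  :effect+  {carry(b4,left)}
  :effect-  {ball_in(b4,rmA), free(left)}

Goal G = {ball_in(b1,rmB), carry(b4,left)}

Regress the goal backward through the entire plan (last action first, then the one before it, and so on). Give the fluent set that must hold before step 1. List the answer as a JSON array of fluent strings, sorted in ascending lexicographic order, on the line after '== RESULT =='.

Work backward from the goal:
  through step 4 (pick(b4,rmA,left)): drop {carry(b4,left)}, keep {ball_in(b1,rmB)}, require {ball_in(b4,rmA), free(left), robot_in(rmA)}
    → {ball_in(b1,rmB), ball_in(b4,rmA), free(left), robot_in(rmA)}
  through step 3 (drop(b4,rmA,left)): drop {ball_in(b4,rmA), free(left)}, keep {ball_in(b1,rmB), robot_in(rmA)}, require {carry(b4,left), robot_in(rmA)}
    → {ball_in(b1,rmB), carry(b4,left), robot_in(rmA)}
  through step 2 (go(rmB,rmA)): drop {robot_in(rmA)}, keep {ball_in(b1,rmB), carry(b4,left)}, require {robot_in(rmB)}
    → {ball_in(b1,rmB), carry(b4,left), robot_in(rmB)}
  through step 1 (go(rmC,rmB)): drop {robot_in(rmB)}, keep {ball_in(b1,rmB), carry(b4,left)}, require {robot_in(rmC)}
    → {ball_in(b1,rmB), carry(b4,left), robot_in(rmC)}

== RESULT ==
["ball_in(b1,rmB)", "carry(b4,left)", "robot_in(rmC)"]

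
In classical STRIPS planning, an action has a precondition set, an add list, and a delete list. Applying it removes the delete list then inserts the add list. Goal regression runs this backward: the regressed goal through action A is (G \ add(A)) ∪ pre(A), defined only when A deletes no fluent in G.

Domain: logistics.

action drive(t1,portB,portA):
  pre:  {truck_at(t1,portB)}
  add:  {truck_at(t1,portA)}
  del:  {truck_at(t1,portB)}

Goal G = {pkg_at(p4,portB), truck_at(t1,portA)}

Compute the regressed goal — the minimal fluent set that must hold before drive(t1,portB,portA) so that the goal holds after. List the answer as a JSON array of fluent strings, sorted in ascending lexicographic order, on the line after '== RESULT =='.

Compute (G \ add) ∪ pre:
  G ∩ del = {}  (empty — regression defined)
  G \ add = {pkg_at(p4,portB), truck_at(t1,portA)} \ {truck_at(t1,portA)} = {pkg_at(p4,portB)}
  ∪ pre   = {pkg_at(p4,portB)} ∪ {truck_at(t1,portB)}
          = {pkg_at(p4,portB), truck_at(t1,portB)}

== RESULT ==
["pkg_at(p4,portB)", "truck_at(t1,portB)"]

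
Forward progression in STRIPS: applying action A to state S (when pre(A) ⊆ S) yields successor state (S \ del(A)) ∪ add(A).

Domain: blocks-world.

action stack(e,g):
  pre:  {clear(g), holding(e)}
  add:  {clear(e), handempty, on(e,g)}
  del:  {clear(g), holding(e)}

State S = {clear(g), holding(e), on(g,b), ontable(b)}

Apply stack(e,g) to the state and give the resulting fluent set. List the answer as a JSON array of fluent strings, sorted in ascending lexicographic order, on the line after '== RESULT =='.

Compute (S \ del) ∪ add:
  pre ⊆ S: {clear(g), holding(e)} ⊆ S  — applicable
  S \ del = {on(g,b), ontable(b)}
  ∪ add   = {clear(e), handempty, on(e,g), on(g,b), ontable(b)}

== RESULT ==
["clear(e)", "handempty", "on(e,g)", "on(g,b)", "ontable(b)"]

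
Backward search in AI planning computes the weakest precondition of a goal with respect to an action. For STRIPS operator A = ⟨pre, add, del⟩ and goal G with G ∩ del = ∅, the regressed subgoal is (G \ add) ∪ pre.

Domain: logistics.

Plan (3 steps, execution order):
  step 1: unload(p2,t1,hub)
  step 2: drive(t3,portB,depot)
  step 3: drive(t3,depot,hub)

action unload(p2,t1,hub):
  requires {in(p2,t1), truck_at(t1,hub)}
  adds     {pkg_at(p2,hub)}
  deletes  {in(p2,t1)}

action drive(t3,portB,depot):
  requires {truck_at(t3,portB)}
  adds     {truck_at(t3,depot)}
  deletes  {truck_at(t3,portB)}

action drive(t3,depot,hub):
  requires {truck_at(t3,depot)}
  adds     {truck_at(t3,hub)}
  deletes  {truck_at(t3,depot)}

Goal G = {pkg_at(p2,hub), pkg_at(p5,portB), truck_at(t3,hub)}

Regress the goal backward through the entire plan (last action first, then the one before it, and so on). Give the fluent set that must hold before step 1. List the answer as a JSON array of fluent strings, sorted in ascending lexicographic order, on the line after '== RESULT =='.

Regress step by step:
  through step 3 (drive(t3,depot,hub)): drop {truck_at(t3,hub)}, keep {pkg_at(p2,hub), pkg_at(p5,portB)}, require {truck_at(t3,depot)}
    → {pkg_at(p2,hub), pkg_at(p5,portB), truck_at(t3,depot)}
  through step 2 (drive(t3,portB,depot)): drop {truck_at(t3,depot)}, keep {pkg_at(p2,hub), pkg_at(p5,portB)}, require {truck_at(t3,portB)}
    → {pkg_at(p2,hub), pkg_at(p5,portB), truck_at(t3,portB)}
  through step 1 (unload(p2,t1,hub)): drop {pkg_at(p2,hub)}, keep {pkg_at(p5,portB), truck_at(t3,portB)}, require {in(p2,t1), truck_at(t1,hub)}
    → {in(p2,t1), pkg_at(p5,portB), truck_at(t1,hub), truck_at(t3,portB)}

== RESULT ==
["in(p2,t1)", "pkg_at(p5,portB)", "truck_at(t1,hub)", "truck_at(t3,portB)"]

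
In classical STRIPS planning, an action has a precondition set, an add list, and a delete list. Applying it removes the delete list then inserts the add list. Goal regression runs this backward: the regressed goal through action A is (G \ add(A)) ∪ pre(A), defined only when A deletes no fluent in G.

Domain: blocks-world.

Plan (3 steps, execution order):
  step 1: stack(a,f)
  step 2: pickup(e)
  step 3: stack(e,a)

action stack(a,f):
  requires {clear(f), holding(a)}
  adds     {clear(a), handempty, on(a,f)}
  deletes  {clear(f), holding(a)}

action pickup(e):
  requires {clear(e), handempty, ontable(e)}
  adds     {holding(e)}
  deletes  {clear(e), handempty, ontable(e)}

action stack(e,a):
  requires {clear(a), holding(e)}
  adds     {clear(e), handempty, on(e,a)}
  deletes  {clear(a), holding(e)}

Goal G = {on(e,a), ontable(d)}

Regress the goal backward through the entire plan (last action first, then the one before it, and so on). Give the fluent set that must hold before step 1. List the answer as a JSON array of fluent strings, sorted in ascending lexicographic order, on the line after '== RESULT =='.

Regress step by step:
  through step 3 (stack(e,a)): drop {on(e,a)}, keep {ontable(d)}, require {clear(a), holding(e)}
    → {clear(a), holding(e), ontable(d)}
  through step 2 (pickup(e)): drop {holding(e)}, keep {clear(a), ontable(d)}, require {clear(e), handempty, ontable(e)}
    → {clear(a), clear(e), handempty, ontable(d), ontable(e)}
  through step 1 (stack(a,f)): drop {clear(a), handempty}, keep {clear(e), ontable(d), ontable(e)}, require {clear(f), holding(a)}
    → {clear(e), clear(f), holding(a), ontable(d), ontable(e)}

== RESULT ==
["clear(e)", "clear(f)", "holding(a)", "ontable(d)", "ontable(e)"]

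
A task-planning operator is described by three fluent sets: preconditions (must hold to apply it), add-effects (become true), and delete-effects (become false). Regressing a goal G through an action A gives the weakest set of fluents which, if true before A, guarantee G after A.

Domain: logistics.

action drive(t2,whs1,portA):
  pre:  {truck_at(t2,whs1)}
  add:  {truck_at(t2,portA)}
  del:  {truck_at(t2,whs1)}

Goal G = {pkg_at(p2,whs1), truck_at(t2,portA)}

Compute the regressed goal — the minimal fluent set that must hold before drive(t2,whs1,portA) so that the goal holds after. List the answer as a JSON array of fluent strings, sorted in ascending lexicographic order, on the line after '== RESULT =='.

Compute (G \ add) ∪ pre:
  G ∩ del = {}  (empty — regression defined)
  G \ add = {pkg_at(p2,whs1), truck_at(t2,portA)} \ {truck_at(t2,portA)} = {pkg_at(p2,whs1)}
  ∪ pre   = {pkg_at(p2,whs1)} ∪ {truck_at(t2,whs1)}
          = {pkg_at(p2,whs1), truck_at(t2,whs1)}

== RESULT ==
["pkg_at(p2,whs1)", "truck_at(t2,whs1)"]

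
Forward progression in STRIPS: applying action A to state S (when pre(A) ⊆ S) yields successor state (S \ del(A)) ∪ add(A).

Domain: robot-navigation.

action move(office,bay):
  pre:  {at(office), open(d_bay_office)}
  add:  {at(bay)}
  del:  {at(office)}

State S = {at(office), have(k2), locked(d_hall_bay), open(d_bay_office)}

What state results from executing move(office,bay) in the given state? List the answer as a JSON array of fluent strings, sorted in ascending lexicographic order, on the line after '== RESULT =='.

Compute (S \ del) ∪ add:
  pre ⊆ S: {at(office), open(d_bay_office)} ⊆ S  — applicable
  S \ del = {have(k2), locked(d_hall_bay), open(d_bay_office)}
  ∪ add   = {at(bay), have(k2), locked(d_hall_bay), open(d_bay_office)}

== RESULT ==
["at(bay)", "have(k2)", "locked(d_hall_bay)", "open(d_bay_office)"]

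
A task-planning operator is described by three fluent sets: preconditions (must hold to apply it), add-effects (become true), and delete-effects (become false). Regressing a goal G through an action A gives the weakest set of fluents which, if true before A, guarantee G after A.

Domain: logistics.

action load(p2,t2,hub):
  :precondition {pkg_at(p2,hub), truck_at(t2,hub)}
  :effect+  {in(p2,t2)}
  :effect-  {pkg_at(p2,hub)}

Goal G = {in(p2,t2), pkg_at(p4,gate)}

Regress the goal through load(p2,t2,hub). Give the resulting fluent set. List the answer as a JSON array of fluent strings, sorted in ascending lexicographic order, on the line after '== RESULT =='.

Compute (G \ add) ∪ pre:
  G ∩ del = {}  (empty — regression defined)
  G \ add = {in(p2,t2), pkg_at(p4,gate)} \ {in(p2,t2)} = {pkg_at(p4,gate)}
  ∪ pre   = {pkg_at(p4,gate)} ∪ {pkg_at(p2,hub), truck_at(t2,hub)}
          = {pkg_at(p2,hub), pkg_at(p4,gate), truck_at(t2,hub)}

== RESULT ==
["pkg_at(p2,hub)", "pkg_at(p4,gate)", "truck_at(t2,hub)"]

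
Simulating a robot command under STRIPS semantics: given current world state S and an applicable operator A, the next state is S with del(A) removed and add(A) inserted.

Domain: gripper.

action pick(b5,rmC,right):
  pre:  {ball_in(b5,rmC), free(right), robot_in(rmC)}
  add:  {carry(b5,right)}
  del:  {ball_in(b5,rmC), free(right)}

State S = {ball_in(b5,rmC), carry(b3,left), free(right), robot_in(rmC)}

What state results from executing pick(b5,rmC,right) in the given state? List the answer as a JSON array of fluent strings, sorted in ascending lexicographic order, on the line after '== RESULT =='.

Progress:
  pre ⊆ S: {ball_in(b5,rmC), free(right), robot_in(rmC)} ⊆ S  — applicable
  S \ del = {carry(b3,left), robot_in(rmC)}
  ∪ add   = {carry(b3,left), carry(b5,right), robot_in(rmC)}

== RESULT ==
["carry(b3,left)", "carry(b5,right)", "robot_in(rmC)"]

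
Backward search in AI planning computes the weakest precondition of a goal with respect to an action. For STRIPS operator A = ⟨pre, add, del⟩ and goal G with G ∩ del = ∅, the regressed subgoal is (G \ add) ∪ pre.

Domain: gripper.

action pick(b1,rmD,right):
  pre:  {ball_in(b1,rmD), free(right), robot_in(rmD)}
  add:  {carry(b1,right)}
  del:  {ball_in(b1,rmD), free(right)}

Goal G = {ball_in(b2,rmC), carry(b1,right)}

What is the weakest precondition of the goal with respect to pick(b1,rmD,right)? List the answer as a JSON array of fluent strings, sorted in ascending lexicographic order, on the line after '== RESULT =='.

Compute (G \ add) ∪ pre:
  G ∩ del = {}  (empty — regression defined)
  G \ add = {ball_in(b2,rmC), carry(b1,right)} \ {carry(b1,right)} = {ball_in(b2,rmC)}
  ∪ pre   = {ball_in(b2,rmC)} ∪ {ball_in(b1,rmD), free(right), robot_in(rmD)}
          = {ball_in(b1,rmD), ball_in(b2,rmC), free(right), robot_in(rmD)}

== RESULT ==
["ball_in(b1,rmD)", "ball_in(b2,rmC)", "free(right)", "robot_in(rmD)"]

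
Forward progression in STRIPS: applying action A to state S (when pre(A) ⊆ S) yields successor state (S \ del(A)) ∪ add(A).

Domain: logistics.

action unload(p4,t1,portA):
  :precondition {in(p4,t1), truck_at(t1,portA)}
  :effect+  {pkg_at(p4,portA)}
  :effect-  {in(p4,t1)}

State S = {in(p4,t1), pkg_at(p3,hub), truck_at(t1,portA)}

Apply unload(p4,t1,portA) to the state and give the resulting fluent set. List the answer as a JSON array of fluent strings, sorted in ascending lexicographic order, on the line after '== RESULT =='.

Compute (S \ del) ∪ add:
  pre ⊆ S: {in(p4,t1), truck_at(t1,portA)} ⊆ S  — applicable
  S \ del = {pkg_at(p3,hub), truck_at(t1,portA)}
  ∪ add   = {pkg_at(p3,hub), pkg_at(p4,portA), truck_at(t1,portA)}

== RESULT ==
["pkg_at(p3,hub)", "pkg_at(p4,portA)", "truck_at(t1,portA)"]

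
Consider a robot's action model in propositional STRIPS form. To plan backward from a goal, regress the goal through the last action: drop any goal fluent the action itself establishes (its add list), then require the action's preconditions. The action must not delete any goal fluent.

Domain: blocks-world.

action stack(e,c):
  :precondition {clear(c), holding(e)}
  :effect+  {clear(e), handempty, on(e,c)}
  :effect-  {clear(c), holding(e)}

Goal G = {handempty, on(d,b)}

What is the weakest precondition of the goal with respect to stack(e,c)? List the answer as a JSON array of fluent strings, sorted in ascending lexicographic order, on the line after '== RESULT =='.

Regress:
  G ∩ del = {}  (empty — regression defined)
  G \ add = {handempty, on(d,b)} \ {clear(e), handempty, on(e,c)} = {on(d,b)}
  ∪ pre   = {on(d,b)} ∪ {clear(c), holding(e)}
          = {clear(c), holding(e), on(d,b)}

== RESULT ==
["clear(c)", "holding(e)", "on(d,b)"]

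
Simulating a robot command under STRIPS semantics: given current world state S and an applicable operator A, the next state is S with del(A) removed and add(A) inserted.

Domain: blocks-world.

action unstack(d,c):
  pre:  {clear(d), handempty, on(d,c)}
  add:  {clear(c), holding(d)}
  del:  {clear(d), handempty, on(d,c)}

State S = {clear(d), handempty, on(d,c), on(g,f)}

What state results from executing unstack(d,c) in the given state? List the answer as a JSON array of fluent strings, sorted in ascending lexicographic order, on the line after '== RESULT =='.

Compute (S \ del) ∪ add:
  pre ⊆ S: {clear(d), handempty, on(d,c)} ⊆ S  — applicable
  S \ del = {on(g,f)}
  ∪ add   = {clear(c), holding(d), on(g,f)}

== RESULT ==
["clear(c)", "holding(d)", "on(g,f)"]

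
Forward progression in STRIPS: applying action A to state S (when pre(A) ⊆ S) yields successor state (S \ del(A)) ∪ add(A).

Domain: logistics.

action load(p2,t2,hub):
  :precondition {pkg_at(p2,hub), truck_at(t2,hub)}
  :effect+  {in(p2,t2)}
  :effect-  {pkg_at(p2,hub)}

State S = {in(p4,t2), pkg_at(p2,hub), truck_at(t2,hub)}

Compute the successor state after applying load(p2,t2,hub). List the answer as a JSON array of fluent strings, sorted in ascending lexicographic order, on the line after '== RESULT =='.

Progress:
  pre ⊆ S: {pkg_at(p2,hub), truck_at(t2,hub)} ⊆ S  — applicable
  S \ del = {in(p4,t2), truck_at(t2,hub)}
  ∪ add   = {in(p2,t2), in(p4,t2), truck_at(t2,hub)}

== RESULT ==
["in(p2,t2)", "in(p4,t2)", "truck_at(t2,hub)"]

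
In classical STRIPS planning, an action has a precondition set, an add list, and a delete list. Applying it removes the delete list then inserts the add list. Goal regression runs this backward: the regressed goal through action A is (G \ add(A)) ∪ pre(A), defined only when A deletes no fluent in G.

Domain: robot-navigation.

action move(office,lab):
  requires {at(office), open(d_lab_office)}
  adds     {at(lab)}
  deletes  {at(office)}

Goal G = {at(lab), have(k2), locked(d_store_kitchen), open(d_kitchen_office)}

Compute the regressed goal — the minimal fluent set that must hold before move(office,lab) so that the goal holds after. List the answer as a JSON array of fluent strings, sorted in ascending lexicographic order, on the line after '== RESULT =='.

Compute (G \ add) ∪ pre:
  G ∩ del = {}  (empty — regression defined)
  G \ add = {at(lab), have(k2), locked(d_store_kitchen), open(d_kitchen_office)} \ {at(lab)} = {have(k2), locked(d_store_kitchen), open(d_kitchen_office)}
  ∪ pre   = {have(k2), locked(d_store_kitchen), open(d_kitchen_office)} ∪ {at(office), open(d_lab_office)}
          = {at(office), have(k2), locked(d_store_kitchen), open(d_kitchen_office), open(d_lab_office)}

== RESULT ==
["at(office)", "have(k2)", "locked(d_store_kitchen)", "open(d_kitchen_office)", "open(d_lab_office)"]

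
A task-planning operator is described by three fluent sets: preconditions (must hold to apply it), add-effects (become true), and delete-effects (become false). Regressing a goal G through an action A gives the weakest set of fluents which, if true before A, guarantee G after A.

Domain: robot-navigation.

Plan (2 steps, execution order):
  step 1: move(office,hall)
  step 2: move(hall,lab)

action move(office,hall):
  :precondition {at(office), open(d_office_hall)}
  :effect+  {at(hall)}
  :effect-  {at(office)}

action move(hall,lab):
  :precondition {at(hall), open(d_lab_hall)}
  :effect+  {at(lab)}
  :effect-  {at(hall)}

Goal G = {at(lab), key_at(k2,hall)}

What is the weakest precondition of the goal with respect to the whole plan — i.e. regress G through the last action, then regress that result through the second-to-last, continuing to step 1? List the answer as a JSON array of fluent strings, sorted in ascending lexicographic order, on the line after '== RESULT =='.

Regress step by step:
  through step 2 (move(hall,lab)): drop {at(lab)}, keep {key_at(k2,hall)}, require {at(hall), open(d_lab_hall)}
    → {at(hall), key_at(k2,hall), open(d_lab_hall)}
  through step 1 (move(office,hall)): drop {at(hall)}, keep {key_at(k2,hall), open(d_lab_hall)}, require {at(office), open(d_office_hall)}
    → {at(office), key_at(k2,hall), open(d_lab_hall), open(d_office_hall)}

== RESULT ==
["at(office)", "key_at(k2,hall)", "open(d_lab_hall)", "open(d_office_hall)"]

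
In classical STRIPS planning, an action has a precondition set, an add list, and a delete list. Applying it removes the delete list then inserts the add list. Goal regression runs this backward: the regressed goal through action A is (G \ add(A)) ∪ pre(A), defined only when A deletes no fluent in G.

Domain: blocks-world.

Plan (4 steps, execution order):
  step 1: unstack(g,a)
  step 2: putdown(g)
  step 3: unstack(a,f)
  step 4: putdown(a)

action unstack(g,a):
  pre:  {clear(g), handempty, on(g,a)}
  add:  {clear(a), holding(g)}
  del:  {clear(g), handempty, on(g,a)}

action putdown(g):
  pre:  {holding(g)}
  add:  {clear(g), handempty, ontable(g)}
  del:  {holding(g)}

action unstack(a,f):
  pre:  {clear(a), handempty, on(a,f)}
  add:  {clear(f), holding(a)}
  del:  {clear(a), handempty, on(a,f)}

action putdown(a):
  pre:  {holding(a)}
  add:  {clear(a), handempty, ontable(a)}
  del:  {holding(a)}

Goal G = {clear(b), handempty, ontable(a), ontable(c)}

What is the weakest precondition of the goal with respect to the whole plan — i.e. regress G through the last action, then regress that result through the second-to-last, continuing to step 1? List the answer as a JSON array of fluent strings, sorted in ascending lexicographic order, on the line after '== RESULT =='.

Regress step by step:
  through step 4 (putdown(a)): drop {handempty, ontable(a)}, keep {clear(b), ontable(c)}, require {holding(a)}
    → {clear(b), holding(a), ontable(c)}
  through step 3 (unstack(a,f)): drop {holding(a)}, keep {clear(b), ontable(c)}, require {clear(a), handempty, on(a,f)}
    → {clear(a), clear(b), handempty, on(a,f), ontable(c)}
  through step 2 (putdown(g)): drop {handempty}, keep {clear(a), clear(b), on(a,f), ontable(c)}, require {holding(g)}
    → {clear(a), clear(b), holding(g), on(a,f), ontable(c)}
  through step 1 (unstack(g,a)): drop {clear(a), holding(g)}, keep {clear(b), on(a,f), ontable(c)}, require {clear(g), handempty, on(g,a)}
    → {clear(b), clear(g), handempty, on(a,f), on(g,a), ontable(c)}

== RESULT ==
["clear(b)", "clear(g)", "handempty", "on(a,f)", "on(g,a)", "ontable(c)"]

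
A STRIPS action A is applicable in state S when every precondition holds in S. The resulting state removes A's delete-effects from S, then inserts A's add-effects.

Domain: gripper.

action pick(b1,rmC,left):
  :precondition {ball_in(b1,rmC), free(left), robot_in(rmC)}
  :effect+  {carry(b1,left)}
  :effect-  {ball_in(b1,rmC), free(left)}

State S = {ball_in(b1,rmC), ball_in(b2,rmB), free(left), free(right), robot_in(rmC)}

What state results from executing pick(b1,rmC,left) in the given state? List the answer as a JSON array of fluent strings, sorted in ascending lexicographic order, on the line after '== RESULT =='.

Progress:
  pre ⊆ S: {ball_in(b1,rmC), free(left), robot_in(rmC)} ⊆ S  — applicable
  S \ del = {ball_in(b2,rmB), free(right), robot_in(rmC)}
  ∪ add   = {ball_in(b2,rmB), carry(b1,left), free(right), robot_in(rmC)}

== RESULT ==
["ball_in(b2,rmB)", "carry(b1,left)", "free(right)", "robot_in(rmC)"]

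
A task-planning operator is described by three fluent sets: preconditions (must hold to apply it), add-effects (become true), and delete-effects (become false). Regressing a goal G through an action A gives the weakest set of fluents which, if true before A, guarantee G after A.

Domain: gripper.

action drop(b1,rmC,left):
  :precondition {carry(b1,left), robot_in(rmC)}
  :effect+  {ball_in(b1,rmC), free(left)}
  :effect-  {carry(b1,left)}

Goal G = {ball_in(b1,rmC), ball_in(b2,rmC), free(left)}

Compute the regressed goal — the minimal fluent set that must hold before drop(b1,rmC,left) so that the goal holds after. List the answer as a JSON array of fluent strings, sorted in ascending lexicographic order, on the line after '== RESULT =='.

Compute (G \ add) ∪ pre:
  G ∩ del = {}  (empty — regression defined)
  G \ add = {ball_in(b1,rmC), ball_in(b2,rmC), free(left)} \ {ball_in(b1,rmC), free(left)} = {ball_in(b2,rmC)}
  ∪ pre   = {ball_in(b2,rmC)} ∪ {carry(b1,left), robot_in(rmC)}
          = {ball_in(b2,rmC), carry(b1,left), robot_in(rmC)}

== RESULT ==
["ball_in(b2,rmC)", "carry(b1,left)", "robot_in(rmC)"]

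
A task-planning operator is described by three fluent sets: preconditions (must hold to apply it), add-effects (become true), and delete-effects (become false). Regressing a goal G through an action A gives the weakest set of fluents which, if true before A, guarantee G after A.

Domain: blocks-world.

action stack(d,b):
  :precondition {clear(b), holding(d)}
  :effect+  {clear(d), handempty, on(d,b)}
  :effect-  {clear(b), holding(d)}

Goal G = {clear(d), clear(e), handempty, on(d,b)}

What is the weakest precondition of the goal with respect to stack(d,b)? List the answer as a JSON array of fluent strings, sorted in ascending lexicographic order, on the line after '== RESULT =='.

Regress:
  G ∩ del = {}  (empty — regression defined)
  G \ add = {clear(d), clear(e), handempty, on(d,b)} \ {clear(d), handempty, on(d,b)} = {clear(e)}
  ∪ pre   = {clear(e)} ∪ {clear(b), holding(d)}
          = {clear(b), clear(e), holding(d)}

== RESULT ==
["clear(b)", "clear(e)", "holding(d)"]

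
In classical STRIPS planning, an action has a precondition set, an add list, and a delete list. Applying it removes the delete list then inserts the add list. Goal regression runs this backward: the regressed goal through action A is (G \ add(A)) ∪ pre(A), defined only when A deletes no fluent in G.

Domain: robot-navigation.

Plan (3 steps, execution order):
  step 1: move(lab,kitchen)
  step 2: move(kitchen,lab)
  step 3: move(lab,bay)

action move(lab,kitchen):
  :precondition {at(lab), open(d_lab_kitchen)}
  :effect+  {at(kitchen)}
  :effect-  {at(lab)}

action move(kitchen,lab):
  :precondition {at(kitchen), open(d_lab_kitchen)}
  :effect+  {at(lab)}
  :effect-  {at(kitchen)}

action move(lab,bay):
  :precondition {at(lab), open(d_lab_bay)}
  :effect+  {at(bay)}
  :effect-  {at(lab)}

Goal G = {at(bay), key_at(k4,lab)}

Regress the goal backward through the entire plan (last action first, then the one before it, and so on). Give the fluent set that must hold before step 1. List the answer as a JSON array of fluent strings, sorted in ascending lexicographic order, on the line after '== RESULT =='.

Regress step by step:
  through step 3 (move(lab,bay)): drop {at(bay)}, keep {key_at(k4,lab)}, require {at(lab), open(d_lab_bay)}
    → {at(lab), key_at(k4,lab), open(d_lab_bay)}
  through step 2 (move(kitchen,lab)): drop {at(lab)}, keep {key_at(k4,lab), open(d_lab_bay)}, require {at(kitchen), open(d_lab_kitchen)}
    → {at(kitchen), key_at(k4,lab), open(d_lab_bay), open(d_lab_kitchen)}
  through step 1 (move(lab,kitchen)): drop {at(kitchen)}, keep {key_at(k4,lab), open(d_lab_bay), open(d_lab_kitchen)}, require {at(lab), open(d_lab_kitchen)}
    → {at(lab), key_at(k4,lab), open(d_lab_bay), open(d_lab_kitchen)}

== RESULT ==
["at(lab)", "key_at(k4,lab)", "open(d_lab_bay)", "open(d_lab_kitchen)"]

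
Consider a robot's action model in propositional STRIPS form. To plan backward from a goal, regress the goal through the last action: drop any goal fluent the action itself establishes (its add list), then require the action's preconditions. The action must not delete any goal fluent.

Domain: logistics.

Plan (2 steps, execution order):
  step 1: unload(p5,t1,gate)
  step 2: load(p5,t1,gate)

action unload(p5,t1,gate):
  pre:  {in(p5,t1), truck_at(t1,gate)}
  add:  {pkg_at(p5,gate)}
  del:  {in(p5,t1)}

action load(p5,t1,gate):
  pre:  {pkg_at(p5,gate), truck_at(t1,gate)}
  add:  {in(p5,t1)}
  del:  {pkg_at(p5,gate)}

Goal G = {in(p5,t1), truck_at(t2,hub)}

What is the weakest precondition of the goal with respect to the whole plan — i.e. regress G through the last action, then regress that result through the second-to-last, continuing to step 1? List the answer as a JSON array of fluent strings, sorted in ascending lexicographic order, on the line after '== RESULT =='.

Work backward from the goal:
  through step 2 (load(p5,t1,gate)): drop {in(p5,t1)}, keep {truck_at(t2,hub)}, require {pkg_at(p5,gate), truck_at(t1,gate)}
    → {pkg_at(p5,gate), truck_at(t1,gate), truck_at(t2,hub)}
  through step 1 (unload(p5,t1,gate)): drop {pkg_at(p5,gate)}, keep {truck_at(t1,gate), truck_at(t2,hub)}, require {in(p5,t1), truck_at(t1,gate)}
    → {in(p5,t1), truck_at(t1,gate), truck_at(t2,hub)}

== RESULT ==
["in(p5,t1)", "truck_at(t1,gate)", "truck_at(t2,hub)"]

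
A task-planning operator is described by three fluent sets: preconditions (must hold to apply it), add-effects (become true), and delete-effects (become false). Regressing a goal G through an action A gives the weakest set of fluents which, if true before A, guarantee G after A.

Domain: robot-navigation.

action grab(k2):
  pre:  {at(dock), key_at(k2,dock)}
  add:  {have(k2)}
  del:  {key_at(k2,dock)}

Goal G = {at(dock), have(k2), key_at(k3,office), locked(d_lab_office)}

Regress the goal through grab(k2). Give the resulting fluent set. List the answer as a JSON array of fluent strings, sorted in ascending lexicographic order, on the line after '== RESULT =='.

Compute (G \ add) ∪ pre:
  G ∩ del = {}  (empty — regression defined)
  G \ add = {at(dock), have(k2), key_at(k3,office), locked(d_lab_office)} \ {have(k2)} = {at(dock), key_at(k3,office), locked(d_lab_office)}
  ∪ pre   = {at(dock), key_at(k3,office), locked(d_lab_office)} ∪ {at(dock), key_at(k2,dock)}
          = {at(dock), key_at(k2,dock), key_at(k3,office), locked(d_lab_office)}

== RESULT ==
["at(dock)", "key_at(k2,dock)", "key_at(k3,office)", "locked(d_lab_office)"]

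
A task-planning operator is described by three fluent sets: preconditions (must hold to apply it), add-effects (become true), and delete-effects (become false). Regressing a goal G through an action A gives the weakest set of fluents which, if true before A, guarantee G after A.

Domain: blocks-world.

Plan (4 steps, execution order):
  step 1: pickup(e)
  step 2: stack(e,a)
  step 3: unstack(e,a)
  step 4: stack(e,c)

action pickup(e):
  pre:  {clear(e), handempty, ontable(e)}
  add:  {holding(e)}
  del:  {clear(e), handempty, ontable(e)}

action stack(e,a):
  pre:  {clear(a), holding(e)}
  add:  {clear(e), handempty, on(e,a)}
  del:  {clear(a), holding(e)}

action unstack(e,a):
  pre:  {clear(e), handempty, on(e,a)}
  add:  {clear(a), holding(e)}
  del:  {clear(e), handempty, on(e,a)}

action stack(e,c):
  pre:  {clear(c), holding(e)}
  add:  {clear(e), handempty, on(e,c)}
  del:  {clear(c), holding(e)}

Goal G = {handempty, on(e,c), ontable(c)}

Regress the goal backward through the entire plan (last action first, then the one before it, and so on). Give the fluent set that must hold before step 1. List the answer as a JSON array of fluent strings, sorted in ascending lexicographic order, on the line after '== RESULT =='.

Regress step by step:
  through step 4 (stack(e,c)): drop {handempty, on(e,c)}, keep {ontable(c)}, require {clear(c), holding(e)}
    → {clear(c), holding(e), ontable(c)}
  through step 3 (unstack(e,a)): drop {holding(e)}, keep {clear(c), ontable(c)}, require {clear(e), handempty, on(e,a)}
    → {clear(c), clear(e), handempty, on(e,a), ontable(c)}
  through step 2 (stack(e,a)): drop {clear(e), handempty, on(e,a)}, keep {clear(c), ontable(c)}, require {clear(a), holding(e)}
    → {clear(a), clear(c), holding(e), ontable(c)}
  through step 1 (pickup(e)): drop {holding(e)}, keep {clear(a), clear(c), ontable(c)}, require {clear(e), handempty, ontable(e)}
    → {clear(a), clear(c), clear(e), handempty, ontable(c), ontable(e)}

== RESULT ==
["clear(a)", "clear(c)", "clear(e)", "handempty", "ontable(c)", "ontable(e)"]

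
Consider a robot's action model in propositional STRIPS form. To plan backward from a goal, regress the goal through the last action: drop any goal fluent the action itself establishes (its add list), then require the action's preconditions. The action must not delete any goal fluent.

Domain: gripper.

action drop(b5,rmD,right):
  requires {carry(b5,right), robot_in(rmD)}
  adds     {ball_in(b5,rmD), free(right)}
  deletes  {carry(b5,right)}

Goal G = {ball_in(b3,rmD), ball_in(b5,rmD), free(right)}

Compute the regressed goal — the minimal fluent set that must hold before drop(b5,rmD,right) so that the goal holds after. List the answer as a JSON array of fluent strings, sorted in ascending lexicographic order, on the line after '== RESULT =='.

Compute (G \ add) ∪ pre:
  G ∩ del = {}  (empty — regression defined)
  G \ add = {ball_in(b3,rmD), ball_in(b5,rmD), free(right)} \ {ball_in(b5,rmD), free(right)} = {ball_in(b3,rmD)}
  ∪ pre   = {ball_in(b3,rmD)} ∪ {carry(b5,right), robot_in(rmD)}
          = {ball_in(b3,rmD), carry(b5,right), robot_in(rmD)}

== RESULT ==
["ball_in(b3,rmD)", "carry(b5,right)", "robot_in(rmD)"]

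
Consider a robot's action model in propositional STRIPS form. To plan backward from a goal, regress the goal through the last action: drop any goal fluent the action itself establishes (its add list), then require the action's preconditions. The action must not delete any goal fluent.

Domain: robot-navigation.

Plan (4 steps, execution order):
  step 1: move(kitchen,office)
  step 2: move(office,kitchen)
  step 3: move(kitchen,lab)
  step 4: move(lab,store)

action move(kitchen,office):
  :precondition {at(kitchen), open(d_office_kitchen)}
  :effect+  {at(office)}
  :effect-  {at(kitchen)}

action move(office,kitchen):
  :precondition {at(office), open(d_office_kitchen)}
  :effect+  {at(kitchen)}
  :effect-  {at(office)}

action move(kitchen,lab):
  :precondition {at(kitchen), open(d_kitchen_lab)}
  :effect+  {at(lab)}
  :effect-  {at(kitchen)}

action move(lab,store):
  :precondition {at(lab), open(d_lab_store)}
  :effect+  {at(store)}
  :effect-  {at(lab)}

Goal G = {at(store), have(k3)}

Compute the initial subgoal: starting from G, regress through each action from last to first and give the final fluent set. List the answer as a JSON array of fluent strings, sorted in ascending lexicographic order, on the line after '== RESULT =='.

Regress step by step:
  through step 4 (move(lab,store)): drop {at(store)}, keep {have(k3)}, require {at(lab), open(d_lab_store)}
    → {at(lab), have(k3), open(d_lab_store)}
  through step 3 (move(kitchen,lab)): drop {at(lab)}, keep {have(k3), open(d_lab_store)}, require {at(kitchen), open(d_kitchen_lab)}
    → {at(kitchen), have(k3), open(d_kitchen_lab), open(d_lab_store)}
  through step 2 (move(office,kitchen)): drop {at(kitchen)}, keep {have(k3), open(d_kitchen_lab), open(d_lab_store)}, require {at(office), open(d_office_kitchen)}
    → {at(office), have(k3), open(d_kitchen_lab), open(d_lab_store), open(d_office_kitchen)}
  through step 1 (move(kitchen,office)): drop {at(office)}, keep {have(k3), open(d_kitchen_lab), open(d_lab_store), open(d_office_kitchen)}, require {at(kitchen), open(d_office_kitchen)}
    → {at(kitchen), have(k3), open(d_kitchen_lab), open(d_lab_store), open(d_office_kitchen)}

== RESULT ==
["at(kitchen)", "have(k3)", "open(d_kitchen_lab)", "open(d_lab_store)", "open(d_office_kitchen)"]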